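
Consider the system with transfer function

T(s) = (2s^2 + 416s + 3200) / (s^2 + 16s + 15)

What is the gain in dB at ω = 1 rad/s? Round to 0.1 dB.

43.6 dB

Substitute s = j1:
Numerator: 2(j1)^2 + 416(j1) + 3200 = 3198 + j416
Denominator: (j1)^2 + 16(j1) + 15 = 14 + j16
|N| = √(3198² + 416²) ≈ 3224.9, ∠N ≈ 7.41°
|D| = √(14² + 16²) ≈ 21.26, ∠D ≈ 48.81°
|T| = 3224.9 / 21.26 ≈ 151.69
Gain = 20 log₁₀(151.69) ≈ 43.62 dB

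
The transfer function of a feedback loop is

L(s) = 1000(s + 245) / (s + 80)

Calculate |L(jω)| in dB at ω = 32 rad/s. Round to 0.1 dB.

At s = jω = j32:
zero (s+245): 245 + j32 → |·| = √(245²+32²) = √61049 ≈ 247.08, ∠ = arctan(32/245) ≈ 7.44°
pole (s+80): 80 + j32 → |·| = √(80²+32²) = √7424 ≈ 86.163, ∠ = arctan(32/80) ≈ 21.80°
|L| = 1000 · 247.08 / 86.163 ≈ 2867.6
Gain = 20 log₁₀(2867.6) ≈ 69.15 dB

69.2 dB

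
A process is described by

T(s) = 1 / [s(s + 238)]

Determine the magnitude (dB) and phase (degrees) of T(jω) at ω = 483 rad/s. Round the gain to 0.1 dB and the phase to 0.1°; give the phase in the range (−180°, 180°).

-108.3 dB, -153.8°

At s = jω = j483:
pole (s+238): 238 + j483 → |·| = √(238²+483²) = √289933 ≈ 538.45, ∠ = arctan(483/238) ≈ 63.77°
pole at origin: |s| = 483, ∠ = 90.00° (in denominator)
|T| = 1 / 2.6007e+05 ≈ 3.8451e-06
Gain = 20 log₁₀(3.8451e-06) ≈ -108.30 dB
∠T = 0.00° − 153.77° = -153.77°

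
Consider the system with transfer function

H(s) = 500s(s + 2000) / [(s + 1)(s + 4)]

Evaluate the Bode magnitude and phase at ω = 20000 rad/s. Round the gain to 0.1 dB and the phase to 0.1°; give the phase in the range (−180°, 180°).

54.0 dB, -5.7°

At s = jω = j20000:
zero (s+2000): 2000 + j20000 → |·| = √(2000²+20000²) = √404000000 ≈ 20100, ∠ = arctan(20000/2000) ≈ 84.29°
zero at origin: s = j20000 → |·| = 20000, ∠ = 90.00°
pole (s+1): 1 + j20000 → |·| = √(1²+20000²) = √400000001 ≈ 20000, ∠ = arctan(20000/1) ≈ 90.00°
pole (s+4): 4 + j20000 → |·| = √(4²+20000²) = √400000016 ≈ 20000, ∠ = arctan(20000/4) ≈ 89.99°
|H| = 500 · 4.02e+08 / 4e+08 ≈ 502.5
Gain = 20 log₁₀(502.5) ≈ 54.02 dB
∠H = 174.29° − 179.99° = -5.70°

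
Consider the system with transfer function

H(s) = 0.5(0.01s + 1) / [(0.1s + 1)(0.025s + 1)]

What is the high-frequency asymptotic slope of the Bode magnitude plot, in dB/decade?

-20 dB/decade

Each pole contributes −20 dB/decade at high frequency; each zero contributes +20 dB/decade.
Net: 1 zero(s) − 2 pole(s) → -20 dB/decade.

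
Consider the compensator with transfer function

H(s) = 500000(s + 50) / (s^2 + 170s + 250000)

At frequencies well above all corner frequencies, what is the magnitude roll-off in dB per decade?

-20 dB/decade

Each pole contributes −20 dB/decade at high frequency; each zero contributes +20 dB/decade.
Net: 1 zero(s) − 2 pole(s) → -20 dB/decade.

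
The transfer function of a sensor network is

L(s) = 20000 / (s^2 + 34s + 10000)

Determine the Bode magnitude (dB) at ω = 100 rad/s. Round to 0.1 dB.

At s = jω = j100:
quadratic: (j100)² + 34·j100 + 10000 = 0 + j3400 → |·| ≈ 3400, ∠ ≈ 90.00°
|L| = 20000 / 3400 ≈ 5.8824
Gain = 20 log₁₀(5.8824) ≈ 15.39 dB

15.4 dB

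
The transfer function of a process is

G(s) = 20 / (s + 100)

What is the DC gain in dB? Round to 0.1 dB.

-14.0 dB

G(0) = 20 / 100 = 0.2
20 log₁₀(0.2) ≈ -13.98 dB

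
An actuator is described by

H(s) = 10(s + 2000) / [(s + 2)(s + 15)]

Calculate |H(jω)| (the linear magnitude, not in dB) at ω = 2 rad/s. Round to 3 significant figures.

467

At s = jω = j2:
zero (s+2000): 2000 + j2 → |·| = √(2000²+2²) = √4000004 ≈ 2000, ∠ = arctan(2/2000) ≈ 0.06°
pole (s+2): 2 + j2 → |·| = √(2²+2²) = √8 ≈ 2.8284, ∠ = arctan(2/2) ≈ 45.00°
pole (s+15): 15 + j2 → |·| = √(15²+2²) = √229 ≈ 15.133, ∠ = arctan(2/15) ≈ 7.59°
|H| = 10 · 2000 / 42.802 ≈ 467.27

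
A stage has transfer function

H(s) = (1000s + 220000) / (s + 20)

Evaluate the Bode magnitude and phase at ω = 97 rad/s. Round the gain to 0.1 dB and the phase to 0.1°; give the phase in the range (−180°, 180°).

Substitute s = j97:
Numerator: 1000(j97) + 220000 = 220000 + j97000
Denominator: (j97) + 20 = 20 + j97
|N| = √(220000² + 97000²) ≈ 2.4044e+05, ∠N ≈ 23.79°
|D| = √(20² + 97²) ≈ 99.04, ∠D ≈ 78.35°
|H| = 2.4044e+05 / 99.04 ≈ 2427.7
Gain = 20 log₁₀(2427.7) ≈ 67.70 dB
∠H = 23.79° − 78.35° = -54.56°

67.7 dB, -54.6°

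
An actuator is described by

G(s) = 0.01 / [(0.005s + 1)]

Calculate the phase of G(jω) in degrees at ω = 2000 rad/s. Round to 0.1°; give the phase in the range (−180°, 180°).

-84.3°

At ω = 2000 rad/s:
pole (1 + j2000·0.005) = 1 + j10 → |·| ≈ 10.05, ∠ ≈ 84.29°
∠G = (0°) − (84.29°) = -84.29°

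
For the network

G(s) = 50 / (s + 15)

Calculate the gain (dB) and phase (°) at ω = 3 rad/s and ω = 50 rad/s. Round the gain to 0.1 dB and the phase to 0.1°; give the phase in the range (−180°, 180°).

At s = jω = j3:
pole (s+15): 15 + j3 → |·| = √(15²+3²) = √234 ≈ 15.297, ∠ = arctan(3/15) ≈ 11.31°
|G| = 50 / 15.297 ≈ 3.2686
Gain = 20 log₁₀(3.2686) ≈ 10.29 dB
∠G = 0.00° − 11.31° = -11.31°

At s = jω = j50:
pole (s+15): 15 + j50 → |·| = √(15²+50²) = √2725 ≈ 52.202, ∠ = arctan(50/15) ≈ 73.30°
|G| = 50 / 52.202 ≈ 0.95782
Gain = 20 log₁₀(0.95782) ≈ -0.37 dB
∠G = 0.00° − 73.30° = -73.30°

ω = 3: 10.3 dB, -11.3°; ω = 50: -0.4 dB, -73.3°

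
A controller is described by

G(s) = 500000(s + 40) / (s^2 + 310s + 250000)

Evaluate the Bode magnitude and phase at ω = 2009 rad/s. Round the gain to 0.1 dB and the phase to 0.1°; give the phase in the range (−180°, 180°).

At s = jω = j2009:
zero (s+40): 40 + j2009 → |·| = √(40²+2009²) = √4037681 ≈ 2009.4, ∠ = arctan(2009/40) ≈ 88.86°
quadratic: (j2009)² + 310·j2009 + 250000 = -3786081 + j622790 → |·| ≈ 3.837e+06, ∠ ≈ 170.66°
|G| = 500000 · 2009.4 / 3.837e+06 ≈ 261.85
Gain = 20 log₁₀(261.85) ≈ 48.36 dB
∠G = 88.86° − 170.66° = -81.80°

48.4 dB, -81.8°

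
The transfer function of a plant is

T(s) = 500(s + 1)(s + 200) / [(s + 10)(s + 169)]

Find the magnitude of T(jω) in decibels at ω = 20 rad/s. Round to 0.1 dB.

At s = jω = j20:
zero (s+1): 1 + j20 → |·| = √(1²+20²) = √401 ≈ 20.025, ∠ = arctan(20/1) ≈ 87.14°
zero (s+200): 200 + j20 → |·| = √(200²+20²) = √40400 ≈ 201, ∠ = arctan(20/200) ≈ 5.71°
pole (s+10): 10 + j20 → |·| = √(10²+20²) = √500 ≈ 22.361, ∠ = arctan(20/10) ≈ 63.43°
pole (s+169): 169 + j20 → |·| = √(169²+20²) = √28961 ≈ 170.18, ∠ = arctan(20/169) ≈ 6.75°
|T| = 500 · 4025 / 3805.4 ≈ 528.85
Gain = 20 log₁₀(528.85) ≈ 54.47 dB

54.5 dB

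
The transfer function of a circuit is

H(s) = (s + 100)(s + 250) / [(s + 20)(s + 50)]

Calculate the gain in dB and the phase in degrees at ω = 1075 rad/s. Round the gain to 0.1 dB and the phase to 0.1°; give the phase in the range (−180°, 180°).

At s = jω = j1075:
zero (s+100): 100 + j1075 → |·| = √(100²+1075²) = √1165625 ≈ 1079.6, ∠ = arctan(1075/100) ≈ 84.69°
zero (s+250): 250 + j1075 → |·| = √(250²+1075²) = √1218125 ≈ 1103.7, ∠ = arctan(1075/250) ≈ 76.91°
pole (s+20): 20 + j1075 → |·| = √(20²+1075²) = √1156025 ≈ 1075.2, ∠ = arctan(1075/20) ≈ 88.93°
pole (s+50): 50 + j1075 → |·| = √(50²+1075²) = √1158125 ≈ 1076.2, ∠ = arctan(1075/50) ≈ 87.34°
|H| = 1 · 1.1916e+06 / 1.1571e+06 ≈ 1.0298
Gain = 20 log₁₀(1.0298) ≈ 0.26 dB
∠H = 161.60° − 176.27° = -14.67°

0.3 dB, -14.7°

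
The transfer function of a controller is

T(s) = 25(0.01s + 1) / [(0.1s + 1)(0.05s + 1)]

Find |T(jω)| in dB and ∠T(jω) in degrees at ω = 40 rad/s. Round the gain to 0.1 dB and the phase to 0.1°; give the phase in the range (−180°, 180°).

At ω = 40 rad/s:
zero (1 + j40·0.01) = 1 + j0.4 → |·| ≈ 1.077, ∠ ≈ 21.80°
pole (1 + j40·0.1) = 1 + j4 → |·| ≈ 4.1231, ∠ ≈ 75.96°
pole (1 + j40·0.05) = 1 + j2 → |·| ≈ 2.2361, ∠ ≈ 63.43°
|T| = 25 · 1.077 / (4.1231 · 2.2361) ≈ 2.9204
Gain = 20 log₁₀(2.9204) ≈ 9.31 dB
∠T = (21.80°) − (75.96° + 63.43°) = -117.59°

9.3 dB, -117.6°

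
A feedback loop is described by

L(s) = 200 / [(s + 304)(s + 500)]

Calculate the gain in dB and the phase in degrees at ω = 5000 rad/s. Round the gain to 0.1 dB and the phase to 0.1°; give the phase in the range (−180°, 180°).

At s = jω = j5000:
pole (s+304): 304 + j5000 → |·| = √(304²+5000²) = √25092416 ≈ 5009.2, ∠ = arctan(5000/304) ≈ 86.52°
pole (s+500): 500 + j5000 → |·| = √(500²+5000²) = √25250000 ≈ 5024.9, ∠ = arctan(5000/500) ≈ 84.29°
|L| = 200 / 2.5171e+07 ≈ 7.9457e-06
Gain = 20 log₁₀(7.9457e-06) ≈ -102.00 dB
∠L = 0.00° − 170.81° = -170.81°

-102.0 dB, -170.8°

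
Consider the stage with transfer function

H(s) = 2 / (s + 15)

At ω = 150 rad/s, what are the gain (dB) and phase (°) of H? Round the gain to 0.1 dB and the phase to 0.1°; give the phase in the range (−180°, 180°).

Substitute s = j150:
Numerator: 2 = 2 + j0
Denominator: (j150) + 15 = 15 + j150
|N| = √(2² + 0²) ≈ 2, ∠N ≈ 0.00°
|D| = √(15² + 150²) ≈ 150.75, ∠D ≈ 84.29°
|H| = 2 / 150.75 ≈ 0.013267
Gain = 20 log₁₀(0.013267) ≈ -37.54 dB
∠H = 0.00° − 84.29° = -84.29°

-37.5 dB, -84.3°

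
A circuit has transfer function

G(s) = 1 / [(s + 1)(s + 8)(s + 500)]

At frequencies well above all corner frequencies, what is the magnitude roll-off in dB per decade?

Each pole contributes −20 dB/decade at high frequency; each zero contributes +20 dB/decade.
Net: 0 zero(s) − 3 pole(s) → -60 dB/decade.

-60 dB/decade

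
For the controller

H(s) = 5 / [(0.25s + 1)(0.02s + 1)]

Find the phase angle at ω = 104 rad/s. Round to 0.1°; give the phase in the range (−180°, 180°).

-152.1°

At ω = 104 rad/s:
pole (1 + j104·0.25) = 1 + j26 → |·| ≈ 26.019, ∠ ≈ 87.80°
pole (1 + j104·0.02) = 1 + j2.08 → |·| ≈ 2.3079, ∠ ≈ 64.32°
∠H = (0°) − (87.80° + 64.32°) = -152.12°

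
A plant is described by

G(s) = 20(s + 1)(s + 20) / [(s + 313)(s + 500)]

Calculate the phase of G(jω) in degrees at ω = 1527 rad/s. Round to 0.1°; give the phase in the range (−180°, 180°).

At s = jω = j1527:
zero (s+1): 1 + j1527 → |·| = √(1²+1527²) = √2331730 ≈ 1527, ∠ = arctan(1527/1) ≈ 89.96°
zero (s+20): 20 + j1527 → |·| = √(20²+1527²) = √2332129 ≈ 1527.1, ∠ = arctan(1527/20) ≈ 89.25°
pole (s+313): 313 + j1527 → |·| = √(313²+1527²) = √2429698 ≈ 1558.7, ∠ = arctan(1527/313) ≈ 78.42°
pole (s+500): 500 + j1527 → |·| = √(500²+1527²) = √2581729 ≈ 1606.8, ∠ = arctan(1527/500) ≈ 71.87°
∠G = 179.21° − 150.29° = 28.92°

28.9°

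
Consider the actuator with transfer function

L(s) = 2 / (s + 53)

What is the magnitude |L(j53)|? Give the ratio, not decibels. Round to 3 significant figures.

Substitute s = j53:
Numerator: 2 = 2 + j0
Denominator: (j53) + 53 = 53 + j53
|N| = √(2² + 0²) ≈ 2, ∠N ≈ 0.00°
|D| = √(53² + 53²) ≈ 74.953, ∠D ≈ 45.00°
|L| = 2 / 74.953 ≈ 0.026683

0.0267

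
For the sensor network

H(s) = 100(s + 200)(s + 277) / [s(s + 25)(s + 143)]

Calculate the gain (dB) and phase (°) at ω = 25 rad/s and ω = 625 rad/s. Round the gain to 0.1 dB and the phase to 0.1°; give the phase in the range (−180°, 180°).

ω = 25: 32.8 dB, -132.6°; ω = 625: -14.9 dB, -116.5°

At s = jω = j25:
zero (s+200): 200 + j25 → |·| = √(200²+25²) = √40625 ≈ 201.56, ∠ = arctan(25/200) ≈ 7.13°
zero (s+277): 277 + j25 → |·| = √(277²+25²) = √77354 ≈ 278.13, ∠ = arctan(25/277) ≈ 5.16°
pole (s+25): 25 + j25 → |·| = √(25²+25²) = √1250 ≈ 35.355, ∠ = arctan(25/25) ≈ 45.00°
pole (s+143): 143 + j25 → |·| = √(143²+25²) = √21074 ≈ 145.17, ∠ = arctan(25/143) ≈ 9.92°
pole at origin: |s| = 25, ∠ = 90.00° (in denominator)
|H| = 100 · 56060 / 1.2831e+05 ≈ 43.691
Gain = 20 log₁₀(43.691) ≈ 32.81 dB
∠H = 12.29° − 144.92° = -132.63°

At s = jω = j625:
zero (s+200): 200 + j625 → |·| = √(200²+625²) = √430625 ≈ 656.22, ∠ = arctan(625/200) ≈ 72.26°
zero (s+277): 277 + j625 → |·| = √(277²+625²) = √467354 ≈ 683.63, ∠ = arctan(625/277) ≈ 66.10°
pole (s+25): 25 + j625 → |·| = √(25²+625²) = √391250 ≈ 625.5, ∠ = arctan(625/25) ≈ 87.71°
pole (s+143): 143 + j625 → |·| = √(143²+625²) = √411074 ≈ 641.15, ∠ = arctan(625/143) ≈ 77.11°
pole at origin: |s| = 625, ∠ = 90.00° (in denominator)
|H| = 100 · 4.4861e+05 / 2.5065e+08 ≈ 0.17898
Gain = 20 log₁₀(0.17898) ≈ -14.94 dB
∠H = 138.36° − 254.82° = -116.46°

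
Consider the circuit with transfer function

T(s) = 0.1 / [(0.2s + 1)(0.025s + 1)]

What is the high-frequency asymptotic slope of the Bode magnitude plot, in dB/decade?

-40 dB/decade

Each pole contributes −20 dB/decade at high frequency; each zero contributes +20 dB/decade.
Net: 0 zero(s) − 2 pole(s) → -40 dB/decade.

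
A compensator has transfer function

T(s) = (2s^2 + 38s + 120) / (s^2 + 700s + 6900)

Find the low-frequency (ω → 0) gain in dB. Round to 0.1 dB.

T(0) = 120 / 6900 ≈ 0.017391
20 log₁₀(0.017391) ≈ -35.19 dB

-35.2 dB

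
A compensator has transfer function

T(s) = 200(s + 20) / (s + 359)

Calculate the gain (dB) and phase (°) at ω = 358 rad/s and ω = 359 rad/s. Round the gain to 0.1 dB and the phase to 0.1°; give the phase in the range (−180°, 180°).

ω = 358: 43.0 dB, 41.9°; ω = 359: 43.0 dB, 41.8°

At s = jω = j358:
zero (s+20): 20 + j358 → |·| = √(20²+358²) = √128564 ≈ 358.56, ∠ = arctan(358/20) ≈ 86.80°
pole (s+359): 359 + j358 → |·| = √(359²+358²) = √257045 ≈ 507, ∠ = arctan(358/359) ≈ 44.92°
|T| = 200 · 358.56 / 507 ≈ 141.44
Gain = 20 log₁₀(141.44) ≈ 43.01 dB
∠T = 86.80° − 44.92° = 41.88°

At s = jω = j359:
zero (s+20): 20 + j359 → |·| = √(20²+359²) = √129281 ≈ 359.56, ∠ = arctan(359/20) ≈ 86.81°
pole (s+359): 359 + j359 → |·| = √(359²+359²) = √257762 ≈ 507.7, ∠ = arctan(359/359) ≈ 45.00°
|T| = 200 · 359.56 / 507.7 ≈ 141.64
Gain = 20 log₁₀(141.64) ≈ 43.02 dB
∠T = 86.81° − 45.00° = 41.81°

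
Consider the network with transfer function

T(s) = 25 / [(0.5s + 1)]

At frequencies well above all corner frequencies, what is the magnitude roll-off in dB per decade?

-20 dB/decade

Each pole contributes −20 dB/decade at high frequency; each zero contributes +20 dB/decade.
Net: 0 zero(s) − 1 pole(s) → -20 dB/decade.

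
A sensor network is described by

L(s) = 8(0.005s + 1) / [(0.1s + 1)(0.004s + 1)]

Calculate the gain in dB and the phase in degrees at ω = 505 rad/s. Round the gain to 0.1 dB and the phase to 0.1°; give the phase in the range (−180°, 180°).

-14.4 dB, -84.1°

At ω = 505 rad/s:
zero (1 + j505·0.005) = 1 + j2.525 → |·| ≈ 2.7158, ∠ ≈ 68.39°
pole (1 + j505·0.1) = 1 + j50.5 → |·| ≈ 50.51, ∠ ≈ 88.87°
pole (1 + j505·0.004) = 1 + j2.02 → |·| ≈ 2.254, ∠ ≈ 63.66°
|L| = 8 · 2.7158 / (50.51 · 2.254) ≈ 0.19083
Gain = 20 log₁₀(0.19083) ≈ -14.39 dB
∠L = (68.39°) − (88.87° + 63.66°) = -84.14°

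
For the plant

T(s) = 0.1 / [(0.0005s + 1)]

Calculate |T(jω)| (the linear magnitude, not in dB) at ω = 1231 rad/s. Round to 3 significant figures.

At ω = 1231 rad/s:
pole (1 + j1231·0.0005) = 1 + j0.6155 → |·| ≈ 1.1742, ∠ ≈ 31.61°
|T| = 0.1 · 1 / (1.1742) ≈ 0.085164

0.0852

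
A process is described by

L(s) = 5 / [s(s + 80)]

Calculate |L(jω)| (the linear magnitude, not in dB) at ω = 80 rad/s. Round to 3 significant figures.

0.000552

At s = jω = j80:
pole (s+80): 80 + j80 → |·| = √(80²+80²) = √12800 ≈ 113.14, ∠ = arctan(80/80) ≈ 45.00°
pole at origin: |s| = 80, ∠ = 90.00° (in denominator)
|L| = 5 / 9051.2 ≈ 0.00055241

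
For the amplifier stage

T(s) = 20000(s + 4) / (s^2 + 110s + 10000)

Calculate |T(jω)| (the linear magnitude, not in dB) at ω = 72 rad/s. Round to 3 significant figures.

At s = jω = j72:
zero (s+4): 4 + j72 → |·| = √(4²+72²) = √5200 ≈ 72.111, ∠ = arctan(72/4) ≈ 86.82°
quadratic: (j72)² + 110·j72 + 10000 = 4816 + j7920 → |·| ≈ 9269.3, ∠ ≈ 58.70°
|T| = 20000 · 72.111 / 9269.3 ≈ 155.59

156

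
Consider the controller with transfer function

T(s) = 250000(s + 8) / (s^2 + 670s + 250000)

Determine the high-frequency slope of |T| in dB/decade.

-20 dB/decade

Each pole contributes −20 dB/decade at high frequency; each zero contributes +20 dB/decade.
Net: 1 zero(s) − 2 pole(s) → -20 dB/decade.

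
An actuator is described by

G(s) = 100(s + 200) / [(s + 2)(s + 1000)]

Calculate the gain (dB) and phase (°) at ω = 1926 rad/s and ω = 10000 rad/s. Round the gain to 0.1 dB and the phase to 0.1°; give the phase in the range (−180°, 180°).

ω = 1926: -26.7 dB, -68.4°; ω = 10000: -40.0 dB, -85.4°

At s = jω = j1926:
zero (s+200): 200 + j1926 → |·| = √(200²+1926²) = √3749476 ≈ 1936.4, ∠ = arctan(1926/200) ≈ 84.07°
pole (s+2): 2 + j1926 → |·| = √(2²+1926²) = √3709480 ≈ 1926, ∠ = arctan(1926/2) ≈ 89.94°
pole (s+1000): 1000 + j1926 → |·| = √(1000²+1926²) = √4709476 ≈ 2170.1, ∠ = arctan(1926/1000) ≈ 62.56°
|G| = 100 · 1936.4 / 4.1796e+06 ≈ 0.04633
Gain = 20 log₁₀(0.04633) ≈ -26.68 dB
∠G = 84.07° − 152.50° = -68.43°

At s = jω = j10000:
zero (s+200): 200 + j10000 → |·| = √(200²+10000²) = √100040000 ≈ 10002, ∠ = arctan(10000/200) ≈ 88.85°
pole (s+2): 2 + j10000 → |·| = √(2²+10000²) = √100000004 ≈ 10000, ∠ = arctan(10000/2) ≈ 89.99°
pole (s+1000): 1000 + j10000 → |·| = √(1000²+10000²) = √101000000 ≈ 10050, ∠ = arctan(10000/1000) ≈ 84.29°
|G| = 100 · 10002 / 1.005e+08 ≈ 0.0099522
Gain = 20 log₁₀(0.0099522) ≈ -40.04 dB
∠G = 88.85° − 174.28° = -85.43°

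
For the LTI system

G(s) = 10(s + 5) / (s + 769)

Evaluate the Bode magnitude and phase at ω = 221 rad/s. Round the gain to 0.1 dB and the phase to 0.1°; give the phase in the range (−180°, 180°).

At s = jω = j221:
zero (s+5): 5 + j221 → |·| = √(5²+221²) = √48866 ≈ 221.06, ∠ = arctan(221/5) ≈ 88.70°
pole (s+769): 769 + j221 → |·| = √(769²+221²) = √640202 ≈ 800.13, ∠ = arctan(221/769) ≈ 16.03°
|G| = 10 · 221.06 / 800.13 ≈ 2.7628
Gain = 20 log₁₀(2.7628) ≈ 8.83 dB
∠G = 88.70° − 16.03° = 72.67°

8.8 dB, 72.7°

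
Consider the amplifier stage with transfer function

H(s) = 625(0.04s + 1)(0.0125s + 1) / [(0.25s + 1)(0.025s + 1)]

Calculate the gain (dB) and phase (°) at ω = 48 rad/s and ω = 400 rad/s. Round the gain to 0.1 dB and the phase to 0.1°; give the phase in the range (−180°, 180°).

At ω = 48 rad/s:
zero (1 + j48·0.04) = 1 + j1.92 → |·| ≈ 2.1648, ∠ ≈ 62.49°
zero (1 + j48·0.0125) = 1 + j0.6 → |·| ≈ 1.1662, ∠ ≈ 30.96°
pole (1 + j48·0.25) = 1 + j12 → |·| ≈ 12.042, ∠ ≈ 85.24°
pole (1 + j48·0.025) = 1 + j1.2 → |·| ≈ 1.562, ∠ ≈ 50.19°
|H| = 625 · 2.1648 · 1.1662 / (12.042 · 1.562) ≈ 83.886
Gain = 20 log₁₀(83.886) ≈ 38.47 dB
∠H = (62.49° + 30.96°) − (85.24° + 50.19°) = -41.98°

At ω = 400 rad/s:
zero (1 + j400·0.04) = 1 + j16 → |·| ≈ 16.031, ∠ ≈ 86.42°
zero (1 + j400·0.0125) = 1 + j5 → |·| ≈ 5.099, ∠ ≈ 78.69°
pole (1 + j400·0.25) = 1 + j100 → |·| ≈ 100, ∠ ≈ 89.43°
pole (1 + j400·0.025) = 1 + j10 → |·| ≈ 10.05, ∠ ≈ 84.29°
|H| = 625 · 16.031 · 5.099 / (100 · 10.05) ≈ 50.835
Gain = 20 log₁₀(50.835) ≈ 34.12 dB
∠H = (86.42° + 78.69°) − (89.43° + 84.29°) = -8.61°

ω = 48: 38.5 dB, -42.0°; ω = 400: 34.1 dB, -8.6°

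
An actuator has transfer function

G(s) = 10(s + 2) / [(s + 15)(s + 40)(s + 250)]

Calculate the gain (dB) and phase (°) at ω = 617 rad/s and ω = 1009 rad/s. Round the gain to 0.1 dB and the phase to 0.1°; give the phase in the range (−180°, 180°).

At s = jω = j617:
zero (s+2): 2 + j617 → |·| = √(2²+617²) = √380693 ≈ 617, ∠ = arctan(617/2) ≈ 89.81°
pole (s+15): 15 + j617 → |·| = √(15²+617²) = √380914 ≈ 617.18, ∠ = arctan(617/15) ≈ 88.61°
pole (s+40): 40 + j617 → |·| = √(40²+617²) = √382289 ≈ 618.3, ∠ = arctan(617/40) ≈ 86.29°
pole (s+250): 250 + j617 → |·| = √(250²+617²) = √443189 ≈ 665.72, ∠ = arctan(617/250) ≈ 67.94°
|G| = 10 · 617 / 2.5404e+08 ≈ 2.4288e-05
Gain = 20 log₁₀(2.4288e-05) ≈ -92.29 dB
∠G = 89.81° − 242.84° = -153.03°

At s = jω = j1009:
zero (s+2): 2 + j1009 → |·| = √(2²+1009²) = √1018085 ≈ 1009, ∠ = arctan(1009/2) ≈ 89.89°
pole (s+15): 15 + j1009 → |·| = √(15²+1009²) = √1018306 ≈ 1009.1, ∠ = arctan(1009/15) ≈ 89.15°
pole (s+40): 40 + j1009 → |·| = √(40²+1009²) = √1019681 ≈ 1009.8, ∠ = arctan(1009/40) ≈ 87.73°
pole (s+250): 250 + j1009 → |·| = √(250²+1009²) = √1080581 ≈ 1039.5, ∠ = arctan(1009/250) ≈ 76.08°
|G| = 10 · 1009 / 1.0592e+09 ≈ 9.5261e-06
Gain = 20 log₁₀(9.5261e-06) ≈ -100.42 dB
∠G = 89.89° − 252.96° = -163.07°

ω = 617: -92.3 dB, -153.0°; ω = 1009: -100.4 dB, -163.1°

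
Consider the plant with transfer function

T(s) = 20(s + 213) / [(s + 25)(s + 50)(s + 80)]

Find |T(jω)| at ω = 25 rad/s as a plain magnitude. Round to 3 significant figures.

At s = jω = j25:
zero (s+213): 213 + j25 → |·| = √(213²+25²) = √45994 ≈ 214.46, ∠ = arctan(25/213) ≈ 6.69°
pole (s+25): 25 + j25 → |·| = √(25²+25²) = √1250 ≈ 35.355, ∠ = arctan(25/25) ≈ 45.00°
pole (s+50): 50 + j25 → |·| = √(50²+25²) = √3125 ≈ 55.902, ∠ = arctan(25/50) ≈ 26.57°
pole (s+80): 80 + j25 → |·| = √(80²+25²) = √7025 ≈ 83.815, ∠ = arctan(25/80) ≈ 17.35°
|T| = 20 · 214.46 / 1.6565e+05 ≈ 0.025893

0.0259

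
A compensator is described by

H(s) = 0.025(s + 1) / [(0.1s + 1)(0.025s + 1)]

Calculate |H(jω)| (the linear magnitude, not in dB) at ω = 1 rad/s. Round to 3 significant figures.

0.0352

At ω = 1 rad/s:
zero (1 + j1·1) = 1 + j1 → |·| ≈ 1.4142, ∠ ≈ 45.00°
pole (1 + j1·0.1) = 1 + j0.1 → |·| ≈ 1.005, ∠ ≈ 5.71°
pole (1 + j1·0.025) = 1 + j0.025 → |·| ≈ 1.0003, ∠ ≈ 1.43°
|H| = 0.025 · 1.4142 / (1.005 · 1.0003) ≈ 0.035169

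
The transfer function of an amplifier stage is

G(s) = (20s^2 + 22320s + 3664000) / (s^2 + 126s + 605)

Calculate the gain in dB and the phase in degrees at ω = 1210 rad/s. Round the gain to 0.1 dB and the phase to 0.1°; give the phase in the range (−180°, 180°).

Substitute s = j1210:
Numerator: 20(j1210)^2 + 22320(j1210) + 3664000 = -25618000 + j27007200
Denominator: (j1210)^2 + 126(j1210) + 605 = -1463495 + j152460
|N| = √(25618000² + 27007200²) ≈ 3.7225e+07, ∠N ≈ 133.49°
|D| = √(1463495² + 152460²) ≈ 1.4714e+06, ∠D ≈ 174.05°
|G| = 3.7225e+07 / 1.4714e+06 ≈ 25.299
Gain = 20 log₁₀(25.299) ≈ 28.06 dB
∠G = 133.49° − 174.05° = -40.56°

28.1 dB, -40.6°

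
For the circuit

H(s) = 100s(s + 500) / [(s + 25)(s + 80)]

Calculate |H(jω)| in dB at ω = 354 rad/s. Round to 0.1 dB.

At s = jω = j354:
zero (s+500): 500 + j354 → |·| = √(500²+354²) = √375316 ≈ 612.63, ∠ = arctan(354/500) ≈ 35.30°
zero at origin: s = j354 → |·| = 354, ∠ = 90.00°
pole (s+25): 25 + j354 → |·| = √(25²+354²) = √125941 ≈ 354.88, ∠ = arctan(354/25) ≈ 85.96°
pole (s+80): 80 + j354 → |·| = √(80²+354²) = √131716 ≈ 362.93, ∠ = arctan(354/80) ≈ 77.27°
|H| = 100 · 2.1687e+05 / 1.288e+05 ≈ 168.38
Gain = 20 log₁₀(168.38) ≈ 44.53 dB

44.5 dB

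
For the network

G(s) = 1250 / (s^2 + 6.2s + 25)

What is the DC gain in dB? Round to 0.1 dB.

34.0 dB

G(0) = 1250 / 25 = 50
20 log₁₀(50) ≈ 33.98 dB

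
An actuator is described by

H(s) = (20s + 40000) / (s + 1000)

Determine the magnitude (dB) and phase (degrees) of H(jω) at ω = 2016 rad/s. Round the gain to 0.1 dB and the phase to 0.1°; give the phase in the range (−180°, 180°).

28.0 dB, -18.4°

Substitute s = j2016:
Numerator: 20(j2016) + 40000 = 40000 + j40320
Denominator: (j2016) + 1000 = 1000 + j2016
|N| = √(40000² + 40320²) ≈ 56795, ∠N ≈ 45.23°
|D| = √(1000² + 2016²) ≈ 2250.4, ∠D ≈ 63.62°
|H| = 56795 / 2250.4 ≈ 25.238
Gain = 20 log₁₀(25.238) ≈ 28.04 dB
∠H = 45.23° − 63.62° = -18.39°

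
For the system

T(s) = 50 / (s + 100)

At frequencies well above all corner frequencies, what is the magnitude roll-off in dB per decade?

Each pole contributes −20 dB/decade at high frequency; each zero contributes +20 dB/decade.
Net: 0 zero(s) − 1 pole(s) → -20 dB/decade.

-20 dB/decade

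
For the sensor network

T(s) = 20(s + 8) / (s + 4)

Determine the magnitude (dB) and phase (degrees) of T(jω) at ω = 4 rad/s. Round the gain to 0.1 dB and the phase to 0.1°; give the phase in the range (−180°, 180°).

30.0 dB, -18.4°

At s = jω = j4:
zero (s+8): 8 + j4 → |·| = √(8²+4²) = √80 ≈ 8.9443, ∠ = arctan(4/8) ≈ 26.57°
pole (s+4): 4 + j4 → |·| = √(4²+4²) = √32 ≈ 5.6569, ∠ = arctan(4/4) ≈ 45.00°
|T| = 20 · 8.9443 / 5.6569 ≈ 31.623
Gain = 20 log₁₀(31.623) ≈ 30.00 dB
∠T = 26.57° − 45.00° = -18.43°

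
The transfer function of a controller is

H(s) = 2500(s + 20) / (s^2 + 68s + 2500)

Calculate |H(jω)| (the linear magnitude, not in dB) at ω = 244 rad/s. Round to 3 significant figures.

At s = jω = j244:
zero (s+20): 20 + j244 → |·| = √(20²+244²) = √59936 ≈ 244.82, ∠ = arctan(244/20) ≈ 85.31°
quadratic: (j244)² + 68·j244 + 2500 = -57036 + j16592 → |·| ≈ 59400, ∠ ≈ 163.78°
|H| = 2500 · 244.82 / 59400 ≈ 10.304

10.3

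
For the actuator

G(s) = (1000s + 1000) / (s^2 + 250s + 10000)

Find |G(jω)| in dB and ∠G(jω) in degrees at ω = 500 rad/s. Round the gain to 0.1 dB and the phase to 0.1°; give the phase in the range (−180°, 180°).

5.3 dB, -62.6°

Substitute s = j500:
Numerator: 1000(j500) + 1000 = 1000 + j500000
Denominator: (j500)^2 + 250(j500) + 10000 = -240000 + j125000
|N| = √(1000² + 500000²) ≈ 5e+05, ∠N ≈ 89.89°
|D| = √(240000² + 125000²) ≈ 2.706e+05, ∠D ≈ 152.49°
|G| = 5e+05 / 2.706e+05 ≈ 1.8477
Gain = 20 log₁₀(1.8477) ≈ 5.33 dB
∠G = 89.89° − 152.49° = -62.60°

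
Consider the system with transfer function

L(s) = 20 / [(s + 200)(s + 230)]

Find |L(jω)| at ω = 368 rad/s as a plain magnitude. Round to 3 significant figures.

0.000110

At s = jω = j368:
pole (s+200): 200 + j368 → |·| = √(200²+368²) = √175424 ≈ 418.84, ∠ = arctan(368/200) ≈ 61.48°
pole (s+230): 230 + j368 → |·| = √(230²+368²) = √188324 ≈ 433.96, ∠ = arctan(368/230) ≈ 57.99°
|L| = 20 / 1.8176e+05 ≈ 0.00011004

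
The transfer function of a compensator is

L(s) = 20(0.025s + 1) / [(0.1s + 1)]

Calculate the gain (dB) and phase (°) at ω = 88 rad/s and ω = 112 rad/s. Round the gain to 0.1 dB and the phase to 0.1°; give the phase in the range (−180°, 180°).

At ω = 88 rad/s:
zero (1 + j88·0.025) = 1 + j2.2 → |·| ≈ 2.4166, ∠ ≈ 65.56°
pole (1 + j88·0.1) = 1 + j8.8 → |·| ≈ 8.8566, ∠ ≈ 83.52°
|L| = 20 · 2.4166 / (8.8566) ≈ 5.4572
Gain = 20 log₁₀(5.4572) ≈ 14.74 dB
∠L = (65.56°) − (83.52°) = -17.96°

At ω = 112 rad/s:
zero (1 + j112·0.025) = 1 + j2.8 → |·| ≈ 2.9732, ∠ ≈ 70.35°
pole (1 + j112·0.1) = 1 + j11.2 → |·| ≈ 11.245, ∠ ≈ 84.90°
|L| = 20 · 2.9732 / (11.245) ≈ 5.288
Gain = 20 log₁₀(5.288) ≈ 14.47 dB
∠L = (70.35°) − (84.90°) = -14.55°

ω = 88: 14.7 dB, -18.0°; ω = 112: 14.5 dB, -14.6°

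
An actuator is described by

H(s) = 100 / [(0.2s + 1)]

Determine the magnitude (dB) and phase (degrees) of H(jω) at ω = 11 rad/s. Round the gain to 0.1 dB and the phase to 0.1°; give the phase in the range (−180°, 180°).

32.3 dB, -65.6°

At ω = 11 rad/s:
pole (1 + j11·0.2) = 1 + j2.2 → |·| ≈ 2.4166, ∠ ≈ 65.56°
|H| = 100 · 1 / (2.4166) ≈ 41.38
Gain = 20 log₁₀(41.38) ≈ 32.34 dB
∠H = (0°) − (65.56°) = -65.56°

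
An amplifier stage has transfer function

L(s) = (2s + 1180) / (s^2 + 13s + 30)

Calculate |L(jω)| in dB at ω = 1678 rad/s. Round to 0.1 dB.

Substitute s = j1678:
Numerator: 2(j1678) + 1180 = 1180 + j3356
Denominator: (j1678)^2 + 13(j1678) + 30 = -2815654 + j21814
|N| = √(1180² + 3356²) ≈ 3557.4, ∠N ≈ 70.63°
|D| = √(2815654² + 21814²) ≈ 2.8157e+06, ∠D ≈ 179.56°
|L| = 3557.4 / 2.8157e+06 ≈ 0.0012634
Gain = 20 log₁₀(0.0012634) ≈ -57.97 dB

-58.0 dB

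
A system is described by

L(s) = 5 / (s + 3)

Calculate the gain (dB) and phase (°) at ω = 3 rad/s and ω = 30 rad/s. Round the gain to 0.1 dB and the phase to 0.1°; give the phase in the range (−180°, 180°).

ω = 3: 1.4 dB, -45.0°; ω = 30: -15.6 dB, -84.3°

At s = jω = j3:
pole (s+3): 3 + j3 → |·| = √(3²+3²) = √18 ≈ 4.2426, ∠ = arctan(3/3) ≈ 45.00°
|L| = 5 / 4.2426 ≈ 1.1785
Gain = 20 log₁₀(1.1785) ≈ 1.43 dB
∠L = 0.00° − 45.00° = -45.00°

At s = jω = j30:
pole (s+3): 3 + j30 → |·| = √(3²+30²) = √909 ≈ 30.15, ∠ = arctan(30/3) ≈ 84.29°
|L| = 5 / 30.15 ≈ 0.16584
Gain = 20 log₁₀(0.16584) ≈ -15.61 dB
∠L = 0.00° − 84.29° = -84.29°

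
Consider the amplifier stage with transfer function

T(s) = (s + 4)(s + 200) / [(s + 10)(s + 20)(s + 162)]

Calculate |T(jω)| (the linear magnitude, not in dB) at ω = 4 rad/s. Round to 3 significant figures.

0.0318

At s = jω = j4:
zero (s+4): 4 + j4 → |·| = √(4²+4²) = √32 ≈ 5.6569, ∠ = arctan(4/4) ≈ 45.00°
zero (s+200): 200 + j4 → |·| = √(200²+4²) = √40016 ≈ 200.04, ∠ = arctan(4/200) ≈ 1.15°
pole (s+10): 10 + j4 → |·| = √(10²+4²) = √116 ≈ 10.77, ∠ = arctan(4/10) ≈ 21.80°
pole (s+20): 20 + j4 → |·| = √(20²+4²) = √416 ≈ 20.396, ∠ = arctan(4/20) ≈ 11.31°
pole (s+162): 162 + j4 → |·| = √(162²+4²) = √26260 ≈ 162.05, ∠ = arctan(4/162) ≈ 1.41°
|T| = 1 · 1131.6 / 35597 ≈ 0.031789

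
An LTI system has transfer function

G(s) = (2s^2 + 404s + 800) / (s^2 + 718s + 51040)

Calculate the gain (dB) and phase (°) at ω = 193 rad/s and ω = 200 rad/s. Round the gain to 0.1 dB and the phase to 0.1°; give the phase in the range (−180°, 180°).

Substitute s = j193:
Numerator: 2(j193)^2 + 404(j193) + 800 = -73698 + j77972
Denominator: (j193)^2 + 718(j193) + 51040 = 13791 + j138574
|N| = √(73698² + 77972²) ≈ 1.0729e+05, ∠N ≈ 133.39°
|D| = √(13791² + 138574²) ≈ 1.3926e+05, ∠D ≈ 84.32°
|G| = 1.0729e+05 / 1.3926e+05 ≈ 0.77043
Gain = 20 log₁₀(0.77043) ≈ -2.27 dB
∠G = 133.39° − 84.32° = 49.07°

Substitute s = j200:
Numerator: 2(j200)^2 + 404(j200) + 800 = -79200 + j80800
Denominator: (j200)^2 + 718(j200) + 51040 = 11040 + j143600
|N| = √(79200² + 80800²) ≈ 1.1314e+05, ∠N ≈ 134.43°
|D| = √(11040² + 143600²) ≈ 1.4402e+05, ∠D ≈ 85.60°
|G| = 1.1314e+05 / 1.4402e+05 ≈ 0.78559
Gain = 20 log₁₀(0.78559) ≈ -2.10 dB
∠G = 134.43° − 85.60° = 48.83°

ω = 193: -2.3 dB, 49.1°; ω = 200: -2.1 dB, 48.8°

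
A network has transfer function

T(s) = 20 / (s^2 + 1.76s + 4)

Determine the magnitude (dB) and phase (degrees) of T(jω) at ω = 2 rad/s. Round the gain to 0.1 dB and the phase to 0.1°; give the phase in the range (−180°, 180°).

15.1 dB, -90.0°

At s = jω = j2:
quadratic: (j2)² + 1.76·j2 + 4 = 0 + j3.52 → |·| ≈ 3.52, ∠ ≈ 90.00°
|T| = 20 / 3.52 ≈ 5.6818
Gain = 20 log₁₀(5.6818) ≈ 15.09 dB
∠T = 0.00° − 90.00° = -90.00°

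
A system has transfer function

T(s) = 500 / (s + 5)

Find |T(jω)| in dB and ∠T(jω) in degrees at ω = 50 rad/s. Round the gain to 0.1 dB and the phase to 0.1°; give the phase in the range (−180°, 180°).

At s = jω = j50:
pole (s+5): 5 + j50 → |·| = √(5²+50²) = √2525 ≈ 50.249, ∠ = arctan(50/5) ≈ 84.29°
|T| = 500 / 50.249 ≈ 9.9504
Gain = 20 log₁₀(9.9504) ≈ 19.96 dB
∠T = 0.00° − 84.29° = -84.29°

20.0 dB, -84.3°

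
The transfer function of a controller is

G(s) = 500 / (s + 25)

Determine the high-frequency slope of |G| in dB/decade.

-20 dB/decade

Each pole contributes −20 dB/decade at high frequency; each zero contributes +20 dB/decade.
Net: 0 zero(s) − 1 pole(s) → -20 dB/decade.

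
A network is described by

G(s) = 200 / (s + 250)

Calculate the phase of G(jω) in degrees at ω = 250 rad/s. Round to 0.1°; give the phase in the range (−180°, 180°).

At s = jω = j250:
pole (s+250): 250 + j250 → |·| = √(250²+250²) = √125000 ≈ 353.55, ∠ = arctan(250/250) ≈ 45.00°
∠G = 0.00° − 45.00° = -45.00°

-45.0°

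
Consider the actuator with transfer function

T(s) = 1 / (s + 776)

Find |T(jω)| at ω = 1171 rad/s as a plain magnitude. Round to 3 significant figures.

At s = jω = j1171:
pole (s+776): 776 + j1171 → |·| = √(776²+1171²) = √1973417 ≈ 1404.8, ∠ = arctan(1171/776) ≈ 56.47°
|T| = 1 / 1404.8 ≈ 0.00071185

0.000712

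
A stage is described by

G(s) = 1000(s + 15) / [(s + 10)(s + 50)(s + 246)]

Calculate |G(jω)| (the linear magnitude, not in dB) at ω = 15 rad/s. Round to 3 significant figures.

At s = jω = j15:
zero (s+15): 15 + j15 → |·| = √(15²+15²) = √450 ≈ 21.213, ∠ = arctan(15/15) ≈ 45.00°
pole (s+10): 10 + j15 → |·| = √(10²+15²) = √325 ≈ 18.028, ∠ = arctan(15/10) ≈ 56.31°
pole (s+50): 50 + j15 → |·| = √(50²+15²) = √2725 ≈ 52.202, ∠ = arctan(15/50) ≈ 16.70°
pole (s+246): 246 + j15 → |·| = √(246²+15²) = √60741 ≈ 246.46, ∠ = arctan(15/246) ≈ 3.49°
|G| = 1000 · 21.213 / 2.3194e+05 ≈ 0.091459

0.0915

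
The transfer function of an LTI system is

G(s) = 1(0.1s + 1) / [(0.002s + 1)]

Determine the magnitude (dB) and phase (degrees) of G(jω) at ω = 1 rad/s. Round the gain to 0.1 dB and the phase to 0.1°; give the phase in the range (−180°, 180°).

At ω = 1 rad/s:
zero (1 + j1·0.1) = 1 + j0.1 → |·| ≈ 1.005, ∠ ≈ 5.71°
pole (1 + j1·0.002) = 1 + j0.002 → |·| ≈ 1, ∠ ≈ 0.11°
|G| = 1 · 1.005 / (1) ≈ 1.005
Gain = 20 log₁₀(1.005) ≈ 0.04 dB
∠G = (5.71°) − (0.11°) = 5.60°

0.0 dB, 5.6°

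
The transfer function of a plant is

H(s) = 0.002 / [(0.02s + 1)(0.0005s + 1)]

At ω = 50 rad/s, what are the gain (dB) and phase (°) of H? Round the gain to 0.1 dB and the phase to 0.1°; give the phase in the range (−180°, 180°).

-57.0 dB, -46.4°

At ω = 50 rad/s:
pole (1 + j50·0.02) = 1 + j1 → |·| ≈ 1.4142, ∠ ≈ 45.00°
pole (1 + j50·0.0005) = 1 + j0.025 → |·| ≈ 1.0003, ∠ ≈ 1.43°
|H| = 0.002 · 1 / (1.4142 · 1.0003) ≈ 0.0014138
Gain = 20 log₁₀(0.0014138) ≈ -56.99 dB
∠H = (0°) − (45.00° + 1.43°) = -46.43°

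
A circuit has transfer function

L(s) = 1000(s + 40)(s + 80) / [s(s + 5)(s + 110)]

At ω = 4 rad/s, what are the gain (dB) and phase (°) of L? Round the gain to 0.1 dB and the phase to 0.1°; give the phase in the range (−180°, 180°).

At s = jω = j4:
zero (s+40): 40 + j4 → |·| = √(40²+4²) = √1616 ≈ 40.2, ∠ = arctan(4/40) ≈ 5.71°
zero (s+80): 80 + j4 → |·| = √(80²+4²) = √6416 ≈ 80.1, ∠ = arctan(4/80) ≈ 2.86°
pole (s+5): 5 + j4 → |·| = √(5²+4²) = √41 ≈ 6.4031, ∠ = arctan(4/5) ≈ 38.66°
pole (s+110): 110 + j4 → |·| = √(110²+4²) = √12116 ≈ 110.07, ∠ = arctan(4/110) ≈ 2.08°
pole at origin: |s| = 4, ∠ = 90.00° (in denominator)
|L| = 1000 · 3220 / 2819.2 ≈ 1142.2
Gain = 20 log₁₀(1142.2) ≈ 61.15 dB
∠L = 8.57° − 130.74° = -122.17°

61.2 dB, -122.2°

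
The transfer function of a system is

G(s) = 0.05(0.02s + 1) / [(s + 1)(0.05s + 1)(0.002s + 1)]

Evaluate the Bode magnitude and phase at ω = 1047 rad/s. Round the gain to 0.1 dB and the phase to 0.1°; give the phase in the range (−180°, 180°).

-101.7 dB, -156.1°

At ω = 1047 rad/s:
zero (1 + j1047·0.02) = 1 + j20.94 → |·| ≈ 20.964, ∠ ≈ 87.27°
pole (1 + j1047·1) = 1 + j1047 → |·| ≈ 1047, ∠ ≈ 89.95°
pole (1 + j1047·0.05) = 1 + j52.35 → |·| ≈ 52.36, ∠ ≈ 88.91°
pole (1 + j1047·0.002) = 1 + j2.094 → |·| ≈ 2.3205, ∠ ≈ 64.47°
|G| = 0.05 · 20.964 / (1047 · 52.36 · 2.3205) ≈ 8.2398e-06
Gain = 20 log₁₀(8.2398e-06) ≈ -101.68 dB
∠G = (87.27°) − (89.95° + 88.91° + 64.47°) = -156.06°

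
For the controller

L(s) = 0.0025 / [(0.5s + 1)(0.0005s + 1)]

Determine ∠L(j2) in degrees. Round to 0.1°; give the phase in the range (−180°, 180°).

-45.1°

At ω = 2 rad/s:
pole (1 + j2·0.5) = 1 + j1 → |·| ≈ 1.4142, ∠ ≈ 45.00°
pole (1 + j2·0.0005) = 1 + j0.001 → |·| ≈ 1, ∠ ≈ 0.06°
∠L = (0°) − (45.00° + 0.06°) = -45.06°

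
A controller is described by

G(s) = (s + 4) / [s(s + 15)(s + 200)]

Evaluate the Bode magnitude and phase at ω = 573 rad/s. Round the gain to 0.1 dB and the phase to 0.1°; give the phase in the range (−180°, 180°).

At s = jω = j573:
zero (s+4): 4 + j573 → |·| = √(4²+573²) = √328345 ≈ 573.01, ∠ = arctan(573/4) ≈ 89.60°
pole (s+15): 15 + j573 → |·| = √(15²+573²) = √328554 ≈ 573.2, ∠ = arctan(573/15) ≈ 88.50°
pole (s+200): 200 + j573 → |·| = √(200²+573²) = √368329 ≈ 606.9, ∠ = arctan(573/200) ≈ 70.76°
pole at origin: |s| = 573, ∠ = 90.00° (in denominator)
|G| = 1 · 573.01 / 1.9933e+08 ≈ 2.8747e-06
Gain = 20 log₁₀(2.8747e-06) ≈ -110.83 dB
∠G = 89.60° − 249.26° = -159.66°

-110.8 dB, -159.7°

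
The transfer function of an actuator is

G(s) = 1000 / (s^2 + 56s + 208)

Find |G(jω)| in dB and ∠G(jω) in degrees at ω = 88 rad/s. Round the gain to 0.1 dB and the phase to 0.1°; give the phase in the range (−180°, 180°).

Substitute s = j88:
Numerator: 1000 = 1000 + j0
Denominator: (j88)^2 + 56(j88) + 208 = -7536 + j4928
|N| = √(1000² + 0²) ≈ 1000, ∠N ≈ 0.00°
|D| = √(7536² + 4928²) ≈ 9004.2, ∠D ≈ 146.82°
|G| = 1000 / 9004.2 ≈ 0.11106
Gain = 20 log₁₀(0.11106) ≈ -19.09 dB
∠G = 0.00° − 146.82° = -146.82°

-19.1 dB, -146.8°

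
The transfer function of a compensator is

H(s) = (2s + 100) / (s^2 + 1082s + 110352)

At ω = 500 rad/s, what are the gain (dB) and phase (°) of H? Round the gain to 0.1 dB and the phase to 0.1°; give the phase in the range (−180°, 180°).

Substitute s = j500:
Numerator: 2(j500) + 100 = 100 + j1000
Denominator: (j500)^2 + 1082(j500) + 110352 = -139648 + j541000
|N| = √(100² + 1000²) ≈ 1005, ∠N ≈ 84.29°
|D| = √(139648² + 541000²) ≈ 5.5873e+05, ∠D ≈ 104.47°
|H| = 1005 / 5.5873e+05 ≈ 0.0017987
Gain = 20 log₁₀(0.0017987) ≈ -54.90 dB
∠H = 84.29° − 104.47° = -20.18°

-54.9 dB, -20.2°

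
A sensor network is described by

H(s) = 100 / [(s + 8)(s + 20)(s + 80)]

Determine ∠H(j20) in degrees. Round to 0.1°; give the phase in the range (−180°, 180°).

-127.2°

At s = jω = j20:
pole (s+8): 8 + j20 → |·| = √(8²+20²) = √464 ≈ 21.541, ∠ = arctan(20/8) ≈ 68.20°
pole (s+20): 20 + j20 → |·| = √(20²+20²) = √800 ≈ 28.284, ∠ = arctan(20/20) ≈ 45.00°
pole (s+80): 80 + j20 → |·| = √(80²+20²) = √6800 ≈ 82.462, ∠ = arctan(20/80) ≈ 14.04°
∠H = 0.00° − 127.24° = -127.24°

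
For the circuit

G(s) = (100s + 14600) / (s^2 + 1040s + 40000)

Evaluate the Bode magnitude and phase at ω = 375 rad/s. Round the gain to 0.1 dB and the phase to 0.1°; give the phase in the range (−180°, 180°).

Substitute s = j375:
Numerator: 100(j375) + 14600 = 14600 + j37500
Denominator: (j375)^2 + 1040(j375) + 40000 = -100625 + j390000
|N| = √(14600² + 37500²) ≈ 40242, ∠N ≈ 68.73°
|D| = √(100625² + 390000²) ≈ 4.0277e+05, ∠D ≈ 104.47°
|G| = 40242 / 4.0277e+05 ≈ 0.099913
Gain = 20 log₁₀(0.099913) ≈ -20.01 dB
∠G = 68.73° − 104.47° = -35.74°

-20.0 dB, -35.7°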